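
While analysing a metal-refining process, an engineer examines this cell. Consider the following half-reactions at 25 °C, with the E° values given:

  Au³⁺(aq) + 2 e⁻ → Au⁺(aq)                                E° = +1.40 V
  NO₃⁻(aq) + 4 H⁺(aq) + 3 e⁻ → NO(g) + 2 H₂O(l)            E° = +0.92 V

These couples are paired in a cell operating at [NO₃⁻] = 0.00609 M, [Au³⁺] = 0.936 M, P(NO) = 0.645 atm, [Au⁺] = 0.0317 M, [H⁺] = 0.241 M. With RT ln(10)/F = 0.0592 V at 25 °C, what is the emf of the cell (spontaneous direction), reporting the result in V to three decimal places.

+0.612 V

Au³⁺/Au⁺ is the cathode (higher E°), NO₃⁻/NO the anode: E°cell = +1.40 − (+0.92) = +0.48 V, n = 6.
Overall: 3 Au³⁺(aq) + 2 NO(g) + 4 H₂O(l) → 3 Au⁺(aq) + 2 NO₃⁻(aq) + 8 H⁺(aq)
Q = [Au⁺]^3·[NO₃⁻]^2·[H⁺]^8 / ([Au³⁺]^3·P(NO)^2); log Q = -13.404.
E = E° − (0.0592/n) log Q = +0.48 − (0.0592/6)(-13.404) = +0.612 V.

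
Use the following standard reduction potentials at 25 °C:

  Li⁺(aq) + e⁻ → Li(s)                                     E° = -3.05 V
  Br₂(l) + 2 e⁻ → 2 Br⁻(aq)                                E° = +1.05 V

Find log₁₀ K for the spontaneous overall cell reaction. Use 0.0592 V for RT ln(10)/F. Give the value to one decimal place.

Cathode: Br₂/Br⁻; anode: Li⁺/Li. E°cell = +4.10 V, n = 2.
log K = nE°cell / 0.0592 = (2)(+4.10) / 0.0592 = 138.5.

138.5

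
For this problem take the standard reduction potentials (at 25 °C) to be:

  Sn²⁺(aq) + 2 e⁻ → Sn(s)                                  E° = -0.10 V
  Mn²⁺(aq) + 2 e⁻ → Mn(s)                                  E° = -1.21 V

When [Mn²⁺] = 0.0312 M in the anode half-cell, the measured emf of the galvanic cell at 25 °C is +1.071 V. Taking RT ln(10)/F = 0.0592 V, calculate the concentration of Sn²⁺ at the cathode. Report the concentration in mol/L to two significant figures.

0.0015 M

Sn²⁺/Sn is the cathode, Mn²⁺/Mn the anode: E°cell = +1.11 V, n = 2.
Overall reaction: Sn²⁺(aq) + Mn(s) → Sn(s) + Mn²⁺(aq); Q = [Mn²⁺]^1/[Sn²⁺]^1.
From E = E° − (0.0592/n) log Q: log Q = (E° − E)·n/0.0592 = (+1.11 − (+1.071))·2/0.0592 = 1.3176.
So 1·log[Sn²⁺] = 1·log(0.0312) − log Q = -1.5058 − (1.3176) = -2.8234; [Sn²⁺] = 10^(-2.8234) ≈ 0.0015 M.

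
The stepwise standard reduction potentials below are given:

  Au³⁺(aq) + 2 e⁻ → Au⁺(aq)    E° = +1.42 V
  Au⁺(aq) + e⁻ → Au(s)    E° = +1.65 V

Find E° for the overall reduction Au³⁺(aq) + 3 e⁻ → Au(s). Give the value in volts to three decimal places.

+1.497 V

Adding the free-energy changes (−nFE°) of the two steps gives −n₃FE°₃ = −n₁FE°₁ − n₂FE°₂.
E°₃ = (2×+1.42 + 1×+1.65) / 3 = (+4.490) / 3 = +1.497 V.
E° values themselves are not directly additive — weighting by electron count is essential.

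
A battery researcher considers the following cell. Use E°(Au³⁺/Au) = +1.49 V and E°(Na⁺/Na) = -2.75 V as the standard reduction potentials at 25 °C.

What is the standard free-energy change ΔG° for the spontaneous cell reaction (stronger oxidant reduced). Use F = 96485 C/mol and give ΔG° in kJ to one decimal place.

Au³⁺/Au (E° = +1.49 V) is the cathode; Na⁺/Na (E° = -2.75 V) is the anode, so E°cell = +4.24 V.
Balancing electrons gives n = 3 (lcm of 3 and 1).
ΔG° = −nFE° = −(3)(96485)(+4.24) = -1,227,289 J = -1227.3 kJ.

-1227.3 kJ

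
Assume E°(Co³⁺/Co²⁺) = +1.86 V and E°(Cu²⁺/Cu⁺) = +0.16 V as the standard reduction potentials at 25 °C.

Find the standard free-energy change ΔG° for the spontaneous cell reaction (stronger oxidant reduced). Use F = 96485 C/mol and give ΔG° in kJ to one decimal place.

Co³⁺/Co²⁺ (E° = +1.86 V) is the cathode; Cu²⁺/Cu⁺ (E° = +0.16 V) is the anode, so E°cell = +1.70 V.
Balancing electrons gives n = 1 (lcm of 1 and 1).
ΔG° = −nFE° = −(1)(96485)(+1.70) = -164,024 J = -164.0 kJ.

-164.0 kJ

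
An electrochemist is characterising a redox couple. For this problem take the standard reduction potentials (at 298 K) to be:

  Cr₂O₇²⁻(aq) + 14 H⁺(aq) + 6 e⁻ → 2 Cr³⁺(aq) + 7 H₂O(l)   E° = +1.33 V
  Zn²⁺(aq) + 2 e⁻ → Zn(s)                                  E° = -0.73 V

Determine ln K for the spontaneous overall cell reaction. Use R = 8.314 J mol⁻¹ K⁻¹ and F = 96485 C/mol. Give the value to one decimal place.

Cathode: Cr₂O₇²⁻/Cr³⁺; anode: Zn²⁺/Zn. E°cell = (+1.33) − (-0.73) = +2.06 V, with n = 6.
ΔG° = −nFE° = −RT ln K, so ln K = nFE°/(RT) = (6)(96485)(+2.06) / ((8.314)(298)) = 481.340.

481.3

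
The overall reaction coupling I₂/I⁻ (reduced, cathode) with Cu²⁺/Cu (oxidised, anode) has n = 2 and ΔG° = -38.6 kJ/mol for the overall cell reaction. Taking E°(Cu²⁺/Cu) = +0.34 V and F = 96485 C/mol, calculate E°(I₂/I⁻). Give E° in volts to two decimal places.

E°cell = −ΔG°/(nF) = −(-38.6×10³)/((2)(96485)) = +0.200 V.
Since I₂/I⁻ is the cathode and Cu²⁺/Cu the anode, E°cell = E°(I₂/I⁻) − E°(Cu²⁺/Cu).
So E°(I₂/I⁻) = E°cell + E°(Cu²⁺/Cu) = +0.200 + (+0.34) = +0.54 V.

+0.54 V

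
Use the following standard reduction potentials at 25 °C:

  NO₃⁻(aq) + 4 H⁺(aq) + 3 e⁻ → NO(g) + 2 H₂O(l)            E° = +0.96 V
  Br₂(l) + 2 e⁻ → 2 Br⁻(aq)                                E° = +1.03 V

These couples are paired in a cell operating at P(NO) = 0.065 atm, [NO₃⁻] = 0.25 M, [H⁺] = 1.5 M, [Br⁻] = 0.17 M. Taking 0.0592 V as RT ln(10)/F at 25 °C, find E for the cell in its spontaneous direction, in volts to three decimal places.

Br₂/Br⁻ is the cathode (higher E°), NO₃⁻/NO the anode: E°cell = +1.03 − (+0.96) = +0.07 V, n = 6.
Overall: 3 Br₂(l) + 2 NO(g) + 4 H₂O(l) → 6 Br⁻(aq) + 2 NO₃⁻(aq) + 8 H⁺(aq)
Q = [Br⁻]^6·[NO₃⁻]^2·[H⁺]^8 / (P(NO)^2); log Q = -2.039.
E = E° − (0.0592/n) log Q = +0.07 − (0.0592/6)(-2.039) = +0.090 V.

+0.090 V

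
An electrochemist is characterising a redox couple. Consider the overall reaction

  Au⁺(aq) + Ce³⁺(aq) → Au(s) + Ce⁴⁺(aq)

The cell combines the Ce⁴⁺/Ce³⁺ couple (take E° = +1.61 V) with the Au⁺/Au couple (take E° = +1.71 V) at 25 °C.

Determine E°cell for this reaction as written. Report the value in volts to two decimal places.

+0.10 V

The Au⁺/Au couple has the higher reduction potential, so it is the cathode; Ce⁴⁺/Ce³⁺ is oxidised at the anode.
E°cell = E°(cathode) − E°(anode) = (+1.71) − (+1.61) = +0.10 V.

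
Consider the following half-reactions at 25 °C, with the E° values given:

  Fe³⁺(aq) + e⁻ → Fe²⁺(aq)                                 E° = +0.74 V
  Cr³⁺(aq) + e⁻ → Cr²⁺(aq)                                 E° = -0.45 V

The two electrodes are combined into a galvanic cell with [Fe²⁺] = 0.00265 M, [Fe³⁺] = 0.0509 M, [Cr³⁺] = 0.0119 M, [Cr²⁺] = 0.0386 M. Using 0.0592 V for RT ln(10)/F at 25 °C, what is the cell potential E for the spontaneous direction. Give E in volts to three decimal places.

+1.296 V

Fe³⁺/Fe²⁺ is the cathode (higher E°), Cr³⁺/Cr²⁺ the anode: E°cell = +0.74 − (-0.45) = +1.19 V, n = 1.
Overall: Fe³⁺(aq) + Cr²⁺(aq) → Fe²⁺(aq) + Cr³⁺(aq)
Q = [Fe²⁺]·[Cr³⁺] / ([Fe³⁺]·[Cr²⁺]); log Q = -1.795.
E = E° − (0.0592/n) log Q = +1.19 − (0.0592/1)(-1.795) = +1.296 V.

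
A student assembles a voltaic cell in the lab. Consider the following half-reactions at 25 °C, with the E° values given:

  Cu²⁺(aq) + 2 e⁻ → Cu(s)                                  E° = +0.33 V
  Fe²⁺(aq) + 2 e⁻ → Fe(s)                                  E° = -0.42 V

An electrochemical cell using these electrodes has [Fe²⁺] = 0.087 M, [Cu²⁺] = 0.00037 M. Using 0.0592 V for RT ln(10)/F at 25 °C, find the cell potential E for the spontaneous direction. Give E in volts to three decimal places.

+0.680 V

Cu²⁺/Cu is the cathode (higher E°), Fe²⁺/Fe the anode: E°cell = +0.33 − (-0.42) = +0.75 V, n = 2.
Overall: Cu²⁺(aq) + Fe(s) → Cu(s) + Fe²⁺(aq)
Q = [Fe²⁺] / ([Cu²⁺]); log Q = 2.371.
E = E° − (0.0592/n) log Q = +0.75 − (0.0592/2)(2.371) = +0.680 V.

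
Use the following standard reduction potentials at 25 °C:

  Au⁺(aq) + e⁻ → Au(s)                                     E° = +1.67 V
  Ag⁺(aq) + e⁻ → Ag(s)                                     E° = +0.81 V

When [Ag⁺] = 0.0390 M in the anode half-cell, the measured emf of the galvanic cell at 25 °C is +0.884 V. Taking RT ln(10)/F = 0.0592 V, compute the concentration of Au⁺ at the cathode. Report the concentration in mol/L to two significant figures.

Au⁺/Au is the cathode, Ag⁺/Ag the anode: E°cell = +0.86 V, n = 1.
Overall reaction: Au⁺(aq) + Ag(s) → Au(s) + Ag⁺(aq); Q = [Ag⁺]^1/[Au⁺]^1.
From E = E° − (0.0592/n) log Q: log Q = (E° − E)·n/0.0592 = (+0.86 − (+0.884))·1/0.0592 = -0.4054.
So 1·log[Au⁺] = 1·log(0.039) − log Q = -1.4089 − (-0.4054) = -1.0035; [Au⁺] = 10^(-1.0035) ≈ 0.099 M.

0.099 M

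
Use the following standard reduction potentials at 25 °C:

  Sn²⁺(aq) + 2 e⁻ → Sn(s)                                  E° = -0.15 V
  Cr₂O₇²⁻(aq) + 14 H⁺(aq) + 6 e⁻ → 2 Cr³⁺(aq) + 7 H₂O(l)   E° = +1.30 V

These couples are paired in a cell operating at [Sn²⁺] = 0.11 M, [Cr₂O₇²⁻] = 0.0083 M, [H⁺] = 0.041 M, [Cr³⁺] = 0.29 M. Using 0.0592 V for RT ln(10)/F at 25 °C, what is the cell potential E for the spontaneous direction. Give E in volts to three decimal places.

+1.277 V

Cr₂O₇²⁻/Cr³⁺ is the cathode (higher E°), Sn²⁺/Sn the anode: E°cell = +1.30 − (-0.15) = +1.45 V, n = 6.
Overall: Cr₂O₇²⁻(aq) + 14 H⁺(aq) + 3 Sn(s) → 2 Cr³⁺(aq) + 7 H₂O(l) + 3 Sn²⁺(aq)
Q = [Cr³⁺]^2·[Sn²⁺]^3 / ([Cr₂O₇²⁻]·[H⁺]^14); log Q = 17.551.
E = E° − (0.0592/n) log Q = +1.45 − (0.0592/6)(17.551) = +1.277 V.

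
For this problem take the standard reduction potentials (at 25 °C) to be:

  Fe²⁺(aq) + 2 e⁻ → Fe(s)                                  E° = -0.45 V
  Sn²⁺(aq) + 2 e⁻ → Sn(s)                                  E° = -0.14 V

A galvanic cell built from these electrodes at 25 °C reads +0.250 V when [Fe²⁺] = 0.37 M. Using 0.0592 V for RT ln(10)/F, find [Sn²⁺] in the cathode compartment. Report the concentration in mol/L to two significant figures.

Sn²⁺/Sn is the cathode, Fe²⁺/Fe the anode: E°cell = +0.31 V, n = 2.
Overall reaction: Sn²⁺(aq) + Fe(s) → Sn(s) + Fe²⁺(aq); Q = [Fe²⁺]^1/[Sn²⁺]^1.
From E = E° − (0.0592/n) log Q: log Q = (E° − E)·n/0.0592 = (+0.31 − (+0.250))·2/0.0592 = 2.0270.
So 1·log[Sn²⁺] = 1·log(0.37) − log Q = -0.4318 − (2.0270) = -2.4588; [Sn²⁺] = 10^(-2.4588) ≈ 0.0035 M.

0.0035 M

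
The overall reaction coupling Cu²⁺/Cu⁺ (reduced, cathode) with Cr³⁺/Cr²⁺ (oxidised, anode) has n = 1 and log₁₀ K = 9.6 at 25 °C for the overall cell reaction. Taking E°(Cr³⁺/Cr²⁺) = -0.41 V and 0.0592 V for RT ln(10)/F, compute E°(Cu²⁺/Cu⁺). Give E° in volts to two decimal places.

+0.16 V

E°cell = (0.0592/n)·log K = (0.0592/1)(9.6) = +0.568 V.
Since Cu²⁺/Cu⁺ is the cathode and Cr³⁺/Cr²⁺ the anode, E°cell = E°(Cu²⁺/Cu⁺) − E°(Cr³⁺/Cr²⁺).
So E°(Cu²⁺/Cu⁺) = E°cell + E°(Cr³⁺/Cr²⁺) = +0.568 + (-0.41) = +0.16 V.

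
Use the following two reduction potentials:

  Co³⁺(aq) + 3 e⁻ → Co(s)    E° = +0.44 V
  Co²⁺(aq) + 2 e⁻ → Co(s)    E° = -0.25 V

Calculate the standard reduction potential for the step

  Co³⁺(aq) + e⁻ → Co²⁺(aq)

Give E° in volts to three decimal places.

+1.820 V

Sequential free energies add, so n₃E°₃ = n₁E°₁ + n₂E°₂.
With n₃ = 3, and the known step contributing 2×(-0.25) V, the unknown satisfies 1·E° = 3×(+0.44) − 2×(-0.25) = +1.820.
E° = +1.820 / 1 = +1.820 V.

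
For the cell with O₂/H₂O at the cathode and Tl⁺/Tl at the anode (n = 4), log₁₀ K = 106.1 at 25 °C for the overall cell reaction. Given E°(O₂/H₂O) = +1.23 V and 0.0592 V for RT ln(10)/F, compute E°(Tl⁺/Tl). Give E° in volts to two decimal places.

E°cell = (0.0592/n)·log K = (0.0592/4)(106.1) = +1.570 V.
Since O₂/H₂O is the cathode and Tl⁺/Tl the anode, E°cell = E°(O₂/H₂O) − E°(Tl⁺/Tl).
So E°(Tl⁺/Tl) = E°(O₂/H₂O) − E°cell = (+1.23) − (+1.570) = -0.34 V.

-0.34 V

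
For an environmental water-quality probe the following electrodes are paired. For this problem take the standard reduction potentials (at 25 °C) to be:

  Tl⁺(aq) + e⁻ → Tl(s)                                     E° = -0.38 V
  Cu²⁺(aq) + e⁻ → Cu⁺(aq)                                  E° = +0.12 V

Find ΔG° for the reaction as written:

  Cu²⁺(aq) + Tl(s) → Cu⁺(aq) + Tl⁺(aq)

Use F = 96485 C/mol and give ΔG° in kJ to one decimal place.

As written, Cu²⁺/Cu⁺ is reduced (cathode) and Tl⁺/Tl is oxidised (anode), so E°cell = (+0.12) − (-0.38) = +0.50 V.
Balancing electrons gives n = 1.
ΔG° = −nFE° = −(1)(96485)(+0.50) = -48,242 J = -48.2 kJ.

-48.2 kJ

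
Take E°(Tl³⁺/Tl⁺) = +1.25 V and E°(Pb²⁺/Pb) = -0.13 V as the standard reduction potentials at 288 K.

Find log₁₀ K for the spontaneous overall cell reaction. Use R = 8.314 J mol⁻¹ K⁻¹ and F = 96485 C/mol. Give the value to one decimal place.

Cathode: Tl³⁺/Tl⁺; anode: Pb²⁺/Pb. E°cell = (+1.25) − (-0.13) = +1.38 V, with n = 2.
ΔG° = −nFE° = −RT ln K, so ln K = nFE°/(RT) = (2)(96485)(+1.38) / ((8.314)(288)) = 111.216.
log₁₀ K = 111.216 / ln 10 = 48.3.

48.3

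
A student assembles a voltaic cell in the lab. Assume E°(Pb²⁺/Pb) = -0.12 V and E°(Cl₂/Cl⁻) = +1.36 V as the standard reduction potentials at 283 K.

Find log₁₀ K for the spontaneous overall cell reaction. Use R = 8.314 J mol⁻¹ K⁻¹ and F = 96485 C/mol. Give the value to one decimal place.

52.7

Cathode: Cl₂/Cl⁻; anode: Pb²⁺/Pb. E°cell = (+1.36) − (-0.12) = +1.48 V, with n = 2.
ΔG° = −nFE° = −RT ln K, so ln K = nFE°/(RT) = (2)(96485)(+1.48) / ((8.314)(283)) = 121.382.
log₁₀ K = 121.382 / ln 10 = 52.7.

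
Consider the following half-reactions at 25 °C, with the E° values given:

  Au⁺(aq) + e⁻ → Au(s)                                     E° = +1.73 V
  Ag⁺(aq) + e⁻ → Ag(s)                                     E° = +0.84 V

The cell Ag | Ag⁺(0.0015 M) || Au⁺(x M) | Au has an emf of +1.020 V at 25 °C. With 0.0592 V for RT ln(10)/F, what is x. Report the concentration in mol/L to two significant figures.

Au⁺/Au is the cathode, Ag⁺/Ag the anode: E°cell = +0.89 V, n = 1.
Overall reaction: Au⁺(aq) + Ag(s) → Au(s) + Ag⁺(aq); Q = [Ag⁺]^1/[Au⁺]^1.
From E = E° − (0.0592/n) log Q: log Q = (E° − E)·n/0.0592 = (+0.89 − (+1.020))·1/0.0592 = -2.1959.
So 1·log[Au⁺] = 1·log(0.0015) − log Q = -2.8239 − (-2.1959) = -0.6280; [Au⁺] = 10^(-0.6280) ≈ 0.24 M.

0.24 M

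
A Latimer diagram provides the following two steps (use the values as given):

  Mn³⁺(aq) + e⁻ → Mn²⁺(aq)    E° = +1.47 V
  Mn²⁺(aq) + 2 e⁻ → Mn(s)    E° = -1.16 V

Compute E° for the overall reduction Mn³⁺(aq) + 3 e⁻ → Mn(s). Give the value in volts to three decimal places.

-0.283 V

Standard free energies of sequential steps add: ΔG°₃ = ΔG°₁ + ΔG°₂, so n₃E°₃ = n₁E°₁ + n₂E°₂.
E°₃ = (1×+1.47 + 2×-1.16) / 3 = (-0.850) / 3 = -0.283 V.
E° values themselves are not directly additive — weighting by electron count is essential.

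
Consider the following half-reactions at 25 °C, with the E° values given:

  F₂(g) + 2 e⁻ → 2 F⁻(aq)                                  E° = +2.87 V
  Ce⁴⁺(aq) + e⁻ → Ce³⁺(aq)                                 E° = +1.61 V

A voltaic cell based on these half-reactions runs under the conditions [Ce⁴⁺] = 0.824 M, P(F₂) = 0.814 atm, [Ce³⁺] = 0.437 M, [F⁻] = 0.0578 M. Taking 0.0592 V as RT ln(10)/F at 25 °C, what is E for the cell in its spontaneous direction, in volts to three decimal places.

F₂/F⁻ is the cathode (higher E°), Ce⁴⁺/Ce³⁺ the anode: E°cell = +2.87 − (+1.61) = +1.26 V, n = 2.
Overall: F₂(g) + 2 Ce³⁺(aq) → 2 F⁻(aq) + 2 Ce⁴⁺(aq)
Q = [F⁻]^2·[Ce⁴⁺]^2 / (P(F₂)·[Ce³⁺]^2); log Q = -1.836.
E = E° − (0.0592/n) log Q = +1.26 − (0.0592/2)(-1.836) = +1.314 V.

+1.314 V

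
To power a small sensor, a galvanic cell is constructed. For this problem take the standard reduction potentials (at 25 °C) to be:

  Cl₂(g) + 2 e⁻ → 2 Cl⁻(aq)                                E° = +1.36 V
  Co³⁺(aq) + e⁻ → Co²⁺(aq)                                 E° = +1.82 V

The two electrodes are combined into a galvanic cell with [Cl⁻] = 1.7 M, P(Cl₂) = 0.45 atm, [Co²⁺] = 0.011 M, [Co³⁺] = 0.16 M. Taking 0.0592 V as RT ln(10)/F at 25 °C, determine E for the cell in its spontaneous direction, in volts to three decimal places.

Co³⁺/Co²⁺ is the cathode (higher E°), Cl₂/Cl⁻ the anode: E°cell = +1.82 − (+1.36) = +0.46 V, n = 2.
Overall: 2 Co³⁺(aq) + 2 Cl⁻(aq) → 2 Co²⁺(aq) + Cl₂(g)
Q = [Co²⁺]^2·P(Cl₂) / ([Co³⁺]^2·[Cl⁻]^2); log Q = -3.133.
E = E° − (0.0592/n) log Q = +0.46 − (0.0592/2)(-3.133) = +0.553 V.

+0.553 V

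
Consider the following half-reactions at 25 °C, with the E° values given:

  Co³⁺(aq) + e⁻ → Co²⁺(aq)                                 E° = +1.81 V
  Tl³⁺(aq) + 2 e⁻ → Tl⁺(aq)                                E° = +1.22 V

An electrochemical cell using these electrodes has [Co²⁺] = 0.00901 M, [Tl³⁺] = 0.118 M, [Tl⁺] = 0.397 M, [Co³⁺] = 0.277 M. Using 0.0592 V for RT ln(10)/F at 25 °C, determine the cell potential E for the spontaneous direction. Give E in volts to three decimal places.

Co³⁺/Co²⁺ is the cathode (higher E°), Tl³⁺/Tl⁺ the anode: E°cell = +1.81 − (+1.22) = +0.59 V, n = 2.
Overall: 2 Co³⁺(aq) + Tl⁺(aq) → 2 Co²⁺(aq) + Tl³⁺(aq)
Q = [Co²⁺]^2·[Tl³⁺] / ([Co³⁺]^2·[Tl⁺]); log Q = -3.502.
E = E° − (0.0592/n) log Q = +0.59 − (0.0592/2)(-3.502) = +0.694 V.

+0.694 V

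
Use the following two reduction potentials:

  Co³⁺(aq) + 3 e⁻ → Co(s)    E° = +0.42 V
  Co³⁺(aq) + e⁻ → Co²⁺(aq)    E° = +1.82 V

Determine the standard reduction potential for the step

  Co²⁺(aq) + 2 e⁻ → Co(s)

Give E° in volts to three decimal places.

-0.280 V

Sequential free energies add, so n₃E°₃ = n₁E°₁ + n₂E°₂.
With n₃ = 3, and the known step contributing 1×(+1.82) V, the unknown satisfies 2·E° = 3×(+0.42) − 1×(+1.82) = -0.560.
E° = -0.560 / 2 = -0.280 V.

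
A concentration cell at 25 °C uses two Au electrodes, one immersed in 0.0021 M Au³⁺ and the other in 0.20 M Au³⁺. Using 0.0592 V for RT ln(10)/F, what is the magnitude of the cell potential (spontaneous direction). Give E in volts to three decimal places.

+0.039 V

For a concentration cell E°cell = 0. The 0.20 M side is the cathode (reduction is favoured where [Au³⁺] is higher).
With n = 3, E = −(0.0592/3) log([Au³⁺]ₐₙ/[Au³⁺]꜀ₐₜ) = −(0.0592/3) log(0.0021/0.2) = −(0.0592/3)(-1.979) = +0.039 V.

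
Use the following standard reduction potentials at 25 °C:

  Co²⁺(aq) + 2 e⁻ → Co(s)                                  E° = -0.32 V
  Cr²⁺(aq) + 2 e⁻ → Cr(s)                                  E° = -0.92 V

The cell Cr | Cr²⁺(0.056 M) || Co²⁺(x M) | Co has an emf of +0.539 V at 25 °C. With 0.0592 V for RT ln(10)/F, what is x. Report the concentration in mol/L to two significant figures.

0.00049 M

Co²⁺/Co is the cathode, Cr²⁺/Cr the anode: E°cell = +0.60 V, n = 2.
Overall reaction: Co²⁺(aq) + Cr(s) → Co(s) + Cr²⁺(aq); Q = [Cr²⁺]^1/[Co²⁺]^1.
From E = E° − (0.0592/n) log Q: log Q = (E° − E)·n/0.0592 = (+0.60 − (+0.539))·2/0.0592 = 2.0608.
So 1·log[Co²⁺] = 1·log(0.056) − log Q = -1.2518 − (2.0608) = -3.3126; [Co²⁺] = 10^(-3.3126) ≈ 0.00049 M.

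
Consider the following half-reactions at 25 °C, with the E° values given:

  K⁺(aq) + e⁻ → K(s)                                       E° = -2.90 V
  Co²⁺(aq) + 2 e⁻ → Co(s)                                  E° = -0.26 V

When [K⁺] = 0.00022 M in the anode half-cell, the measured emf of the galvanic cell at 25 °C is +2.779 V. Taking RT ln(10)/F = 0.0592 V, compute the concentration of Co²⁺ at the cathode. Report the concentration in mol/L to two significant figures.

Co²⁺/Co is the cathode, K⁺/K the anode: E°cell = +2.64 V, n = 2.
Overall reaction: Co²⁺(aq) + 2 K(s) → Co(s) + 2 K⁺(aq); Q = [K⁺]^2/[Co²⁺]^1.
From E = E° − (0.0592/n) log Q: log Q = (E° − E)·n/0.0592 = (+2.64 − (+2.779))·2/0.0592 = -4.6959.
So 1·log[Co²⁺] = 2·log(0.00022) − log Q = -7.3152 − (-4.6959) = -2.6193; [Co²⁺] = 10^(-2.6193) ≈ 0.0024 M.

0.0024 M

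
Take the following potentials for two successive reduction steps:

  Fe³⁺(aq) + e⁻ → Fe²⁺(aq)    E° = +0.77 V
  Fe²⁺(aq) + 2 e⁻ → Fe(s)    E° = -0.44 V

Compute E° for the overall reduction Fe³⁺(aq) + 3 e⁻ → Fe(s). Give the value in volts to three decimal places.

-0.037 V

Adding the free-energy changes (−nFE°) of the two steps gives −n₃FE°₃ = −n₁FE°₁ − n₂FE°₂.
E°₃ = (1×+0.77 + 2×-0.44) / 3 = (-0.110) / 3 = -0.037 V.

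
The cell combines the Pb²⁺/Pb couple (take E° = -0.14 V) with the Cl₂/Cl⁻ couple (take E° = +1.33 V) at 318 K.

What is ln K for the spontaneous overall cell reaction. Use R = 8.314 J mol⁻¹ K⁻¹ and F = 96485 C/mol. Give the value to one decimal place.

107.3

Cathode: Cl₂/Cl⁻; anode: Pb²⁺/Pb. E°cell = (+1.33) − (-0.14) = +1.47 V, with n = 2.
ΔG° = −nFE° = −RT ln K, so ln K = nFE°/(RT) = (2)(96485)(+1.47) / ((8.314)(318)) = 107.293.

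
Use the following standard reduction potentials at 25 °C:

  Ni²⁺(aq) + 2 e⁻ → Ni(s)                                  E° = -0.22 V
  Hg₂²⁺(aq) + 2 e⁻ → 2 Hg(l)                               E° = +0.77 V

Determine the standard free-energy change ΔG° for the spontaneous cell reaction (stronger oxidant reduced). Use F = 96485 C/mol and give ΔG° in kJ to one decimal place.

Hg₂²⁺/Hg (E° = +0.77 V) is the cathode; Ni²⁺/Ni (E° = -0.22 V) is the anode, so E°cell = +0.99 V.
Balancing electrons gives n = 2 (lcm of 2 and 2).
ΔG° = −nFE° = −(2)(96485)(+0.99) = -191,040 J = -191.0 kJ.

-191.0 kJ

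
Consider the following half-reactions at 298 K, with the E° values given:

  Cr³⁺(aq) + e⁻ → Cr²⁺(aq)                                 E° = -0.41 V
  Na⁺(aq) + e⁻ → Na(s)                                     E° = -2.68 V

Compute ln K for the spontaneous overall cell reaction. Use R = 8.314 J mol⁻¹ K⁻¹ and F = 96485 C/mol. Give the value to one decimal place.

88.4

Cathode: Cr³⁺/Cr²⁺; anode: Na⁺/Na. E°cell = (-0.41) − (-2.68) = +2.27 V, with n = 1.
ΔG° = −nFE° = −RT ln K, so ln K = nFE°/(RT) = (1)(96485)(+2.27) / ((8.314)(298)) = 88.401.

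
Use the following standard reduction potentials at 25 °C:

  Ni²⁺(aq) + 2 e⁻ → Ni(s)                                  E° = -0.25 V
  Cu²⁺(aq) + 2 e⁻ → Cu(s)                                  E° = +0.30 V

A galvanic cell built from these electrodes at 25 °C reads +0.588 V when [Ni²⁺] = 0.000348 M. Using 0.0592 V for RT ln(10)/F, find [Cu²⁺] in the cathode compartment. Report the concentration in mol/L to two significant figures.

Cu²⁺/Cu is the cathode, Ni²⁺/Ni the anode: E°cell = +0.55 V, n = 2.
Overall reaction: Cu²⁺(aq) + Ni(s) → Cu(s) + Ni²⁺(aq); Q = [Ni²⁺]^1/[Cu²⁺]^1.
From E = E° − (0.0592/n) log Q: log Q = (E° − E)·n/0.0592 = (+0.55 − (+0.588))·2/0.0592 = -1.2838.
So 1·log[Cu²⁺] = 1·log(0.000348) − log Q = -3.4584 − (-1.2838) = -2.1746; [Cu²⁺] = 10^(-2.1746) ≈ 0.0067 M.

0.0067 M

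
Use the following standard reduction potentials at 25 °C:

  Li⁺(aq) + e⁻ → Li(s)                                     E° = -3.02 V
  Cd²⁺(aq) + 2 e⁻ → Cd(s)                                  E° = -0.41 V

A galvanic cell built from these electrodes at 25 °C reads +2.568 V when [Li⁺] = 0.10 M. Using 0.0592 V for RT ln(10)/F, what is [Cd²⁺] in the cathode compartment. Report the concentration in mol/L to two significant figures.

0.00038 M

Cd²⁺/Cd is the cathode, Li⁺/Li the anode: E°cell = +2.61 V, n = 2.
Overall reaction: Cd²⁺(aq) + 2 Li(s) → Cd(s) + 2 Li⁺(aq); Q = [Li⁺]^2/[Cd²⁺]^1.
From E = E° − (0.0592/n) log Q: log Q = (E° − E)·n/0.0592 = (+2.61 − (+2.568))·2/0.0592 = 1.4189.
So 1·log[Cd²⁺] = 2·log(0.1) − log Q = -2.0000 − (1.4189) = -3.4189; [Cd²⁺] = 10^(-3.4189) ≈ 0.00038 M.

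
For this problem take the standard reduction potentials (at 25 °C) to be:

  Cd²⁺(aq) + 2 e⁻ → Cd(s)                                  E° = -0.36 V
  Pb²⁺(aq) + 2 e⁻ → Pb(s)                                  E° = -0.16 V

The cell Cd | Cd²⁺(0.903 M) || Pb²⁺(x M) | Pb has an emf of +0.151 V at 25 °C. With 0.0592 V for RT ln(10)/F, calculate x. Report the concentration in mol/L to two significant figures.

Pb²⁺/Pb is the cathode, Cd²⁺/Cd the anode: E°cell = +0.20 V, n = 2.
Overall reaction: Pb²⁺(aq) + Cd(s) → Pb(s) + Cd²⁺(aq); Q = [Cd²⁺]^1/[Pb²⁺]^1.
From E = E° − (0.0592/n) log Q: log Q = (E° − E)·n/0.0592 = (+0.20 − (+0.151))·2/0.0592 = 1.6554.
So 1·log[Pb²⁺] = 1·log(0.903) − log Q = -0.0443 − (1.6554) = -1.6997; [Pb²⁺] = 10^(-1.6997) ≈ 0.020 M.

0.020 M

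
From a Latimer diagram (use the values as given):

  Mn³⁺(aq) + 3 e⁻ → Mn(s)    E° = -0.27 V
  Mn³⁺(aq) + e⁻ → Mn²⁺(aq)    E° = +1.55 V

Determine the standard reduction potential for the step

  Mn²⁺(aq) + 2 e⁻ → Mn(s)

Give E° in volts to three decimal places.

Sequential free energies add, so n₃E°₃ = n₁E°₁ + n₂E°₂.
With n₃ = 3, and the known step contributing 1×(+1.55) V, the unknown satisfies 2·E° = 3×(-0.27) − 1×(+1.55) = -2.360.
E° = -2.360 / 2 = -1.180 V.

-1.180 V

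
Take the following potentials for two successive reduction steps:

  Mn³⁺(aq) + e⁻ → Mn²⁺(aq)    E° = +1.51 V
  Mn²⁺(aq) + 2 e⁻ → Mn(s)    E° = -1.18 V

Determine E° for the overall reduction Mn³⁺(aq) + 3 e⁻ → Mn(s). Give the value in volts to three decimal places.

-0.283 V

Since ΔG° = −nFE° is additive over sequential reductions, n₃E°₃ = n₁E°₁ + n₂E°₂.
E°₃ = (1×+1.51 + 2×-1.18) / 3 = (-0.850) / 3 = -0.283 V.
Simply averaging or adding the two E° values would be wrong; the electron-weighted sum is required.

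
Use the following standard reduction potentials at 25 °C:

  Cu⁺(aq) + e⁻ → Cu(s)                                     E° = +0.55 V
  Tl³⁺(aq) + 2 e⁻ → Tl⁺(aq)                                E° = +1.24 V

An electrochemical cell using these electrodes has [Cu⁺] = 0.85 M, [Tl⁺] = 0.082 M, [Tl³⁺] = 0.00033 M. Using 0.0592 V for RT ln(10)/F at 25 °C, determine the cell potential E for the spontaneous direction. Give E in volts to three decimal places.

Tl³⁺/Tl⁺ is the cathode (higher E°), Cu⁺/Cu the anode: E°cell = +1.24 − (+0.55) = +0.69 V, n = 2.
Overall: Tl³⁺(aq) + 2 Cu(s) → Tl⁺(aq) + 2 Cu⁺(aq)
Q = [Tl⁺]·[Cu⁺]^2 / ([Tl³⁺]); log Q = 2.254.
E = E° − (0.0592/n) log Q = +0.69 − (0.0592/2)(2.254) = +0.623 V.

+0.623 V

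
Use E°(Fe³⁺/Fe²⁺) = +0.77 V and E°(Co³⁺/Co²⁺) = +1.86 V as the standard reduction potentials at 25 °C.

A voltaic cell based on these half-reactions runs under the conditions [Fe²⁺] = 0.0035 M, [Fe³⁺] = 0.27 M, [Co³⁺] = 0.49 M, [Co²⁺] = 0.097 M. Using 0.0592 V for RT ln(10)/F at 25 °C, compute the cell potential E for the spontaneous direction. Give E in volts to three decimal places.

Co³⁺/Co²⁺ is the cathode (higher E°), Fe³⁺/Fe²⁺ the anode: E°cell = +1.86 − (+0.77) = +1.09 V, n = 1.
Overall: Co³⁺(aq) + Fe²⁺(aq) → Co²⁺(aq) + Fe³⁺(aq)
Q = [Co²⁺]·[Fe³⁺] / ([Co³⁺]·[Fe²⁺]); log Q = 1.184.
E = E° − (0.0592/n) log Q = +1.09 − (0.0592/1)(1.184) = +1.020 V.

+1.020 V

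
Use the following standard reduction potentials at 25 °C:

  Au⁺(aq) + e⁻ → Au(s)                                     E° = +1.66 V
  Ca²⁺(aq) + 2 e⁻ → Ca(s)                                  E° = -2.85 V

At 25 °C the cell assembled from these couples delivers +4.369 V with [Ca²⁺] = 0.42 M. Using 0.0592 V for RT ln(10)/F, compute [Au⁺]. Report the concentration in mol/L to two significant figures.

Au⁺/Au is the cathode, Ca²⁺/Ca the anode: E°cell = +4.51 V, n = 2.
Overall reaction: 2 Au⁺(aq) + Ca(s) → 2 Au(s) + Ca²⁺(aq); Q = [Ca²⁺]^1/[Au⁺]^2.
From E = E° − (0.0592/n) log Q: log Q = (E° − E)·n/0.0592 = (+4.51 − (+4.369))·2/0.0592 = 4.7635.
So 2·log[Au⁺] = 1·log(0.42) − log Q = -0.3768 − (4.7635) = -5.1403; log[Au⁺] = -5.1403 / 2 = -2.5701; [Au⁺] = 10^(-2.5701) ≈ 0.0027 M.

0.0027 M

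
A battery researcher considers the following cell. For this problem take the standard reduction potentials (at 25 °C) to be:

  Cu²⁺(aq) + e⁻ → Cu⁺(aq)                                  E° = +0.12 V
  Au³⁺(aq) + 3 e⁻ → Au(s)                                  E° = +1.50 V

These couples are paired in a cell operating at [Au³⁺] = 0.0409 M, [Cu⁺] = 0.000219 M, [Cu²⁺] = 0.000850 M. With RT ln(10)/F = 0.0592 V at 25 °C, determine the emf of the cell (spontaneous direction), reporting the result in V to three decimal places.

+1.318 V

Au³⁺/Au is the cathode (higher E°), Cu²⁺/Cu⁺ the anode: E°cell = +1.50 − (+0.12) = +1.38 V, n = 3.
Overall: Au³⁺(aq) + 3 Cu⁺(aq) → Au(s) + 3 Cu²⁺(aq)
Q = [Cu²⁺]^3 / ([Au³⁺]·[Cu⁺]^3); log Q = 3.155.
E = E° − (0.0592/n) log Q = +1.38 − (0.0592/3)(3.155) = +1.318 V.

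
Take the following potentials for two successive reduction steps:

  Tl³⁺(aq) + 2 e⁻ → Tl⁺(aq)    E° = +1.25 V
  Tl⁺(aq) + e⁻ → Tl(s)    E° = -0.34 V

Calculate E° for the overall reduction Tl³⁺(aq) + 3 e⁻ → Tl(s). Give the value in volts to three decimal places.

Standard free energies of sequential steps add: ΔG°₃ = ΔG°₁ + ΔG°₂, so n₃E°₃ = n₁E°₁ + n₂E°₂.
E°₃ = (2×+1.25 + 1×-0.34) / 3 = (+2.160) / 3 = +0.720 V.

+0.720 V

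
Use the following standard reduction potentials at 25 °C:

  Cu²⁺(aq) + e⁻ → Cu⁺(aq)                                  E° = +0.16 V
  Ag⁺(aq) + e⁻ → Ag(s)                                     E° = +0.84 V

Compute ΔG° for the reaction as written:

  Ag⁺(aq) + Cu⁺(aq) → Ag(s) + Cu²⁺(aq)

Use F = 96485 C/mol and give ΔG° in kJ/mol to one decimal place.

-65.6 kJ/mol

As written, Ag⁺/Ag is reduced (cathode) and Cu²⁺/Cu⁺ is oxidised (anode), so E°cell = (+0.84) − (+0.16) = +0.68 V.
Balancing electrons gives n = 1.
ΔG° = −nFE° = −(1)(96485)(+0.68) = -65,610 J = -65.6 kJ/mol.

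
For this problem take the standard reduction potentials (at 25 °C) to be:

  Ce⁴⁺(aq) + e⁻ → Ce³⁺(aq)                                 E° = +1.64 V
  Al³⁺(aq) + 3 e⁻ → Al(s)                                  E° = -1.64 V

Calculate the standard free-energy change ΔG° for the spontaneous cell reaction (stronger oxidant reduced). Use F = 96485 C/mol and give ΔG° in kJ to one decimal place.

-949.4 kJ

Ce⁴⁺/Ce³⁺ (E° = +1.64 V) is the cathode; Al³⁺/Al (E° = -1.64 V) is the anode, so E°cell = +3.28 V.
Balancing electrons gives n = 3 (lcm of 1 and 3).
ΔG° = −nFE° = −(3)(96485)(+3.28) = -949,412 J = -949.4 kJ.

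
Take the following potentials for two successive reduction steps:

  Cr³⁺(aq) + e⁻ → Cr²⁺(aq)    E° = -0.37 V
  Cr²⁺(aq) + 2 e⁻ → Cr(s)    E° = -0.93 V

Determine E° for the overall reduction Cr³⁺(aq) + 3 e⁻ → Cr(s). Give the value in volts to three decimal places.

-0.743 V

Adding the free-energy changes (−nFE°) of the two steps gives −n₃FE°₃ = −n₁FE°₁ − n₂FE°₂.
E°₃ = (1×-0.37 + 2×-0.93) / 3 = (-2.230) / 3 = -0.743 V.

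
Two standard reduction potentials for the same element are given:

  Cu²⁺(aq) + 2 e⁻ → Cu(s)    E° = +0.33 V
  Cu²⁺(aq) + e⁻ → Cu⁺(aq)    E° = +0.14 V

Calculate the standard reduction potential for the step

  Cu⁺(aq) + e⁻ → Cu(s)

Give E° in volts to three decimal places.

+0.520 V

Sequential free energies add, so n₃E°₃ = n₁E°₁ + n₂E°₂.
With n₃ = 2, and the known step contributing 1×(+0.14) V, the unknown satisfies 1·E° = 2×(+0.33) − 1×(+0.14) = +0.520.
E° = +0.520 / 1 = +0.520 V.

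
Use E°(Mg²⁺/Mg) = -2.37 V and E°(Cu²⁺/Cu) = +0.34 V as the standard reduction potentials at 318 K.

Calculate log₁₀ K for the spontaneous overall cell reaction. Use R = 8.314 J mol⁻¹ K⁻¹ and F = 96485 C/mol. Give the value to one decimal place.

85.9

Cathode: Cu²⁺/Cu; anode: Mg²⁺/Mg. E°cell = (+0.34) − (-2.37) = +2.71 V, with n = 2.
ΔG° = −nFE° = −RT ln K, so ln K = nFE°/(RT) = (2)(96485)(+2.71) / ((8.314)(318)) = 197.798.
log₁₀ K = 197.798 / ln 10 = 85.9.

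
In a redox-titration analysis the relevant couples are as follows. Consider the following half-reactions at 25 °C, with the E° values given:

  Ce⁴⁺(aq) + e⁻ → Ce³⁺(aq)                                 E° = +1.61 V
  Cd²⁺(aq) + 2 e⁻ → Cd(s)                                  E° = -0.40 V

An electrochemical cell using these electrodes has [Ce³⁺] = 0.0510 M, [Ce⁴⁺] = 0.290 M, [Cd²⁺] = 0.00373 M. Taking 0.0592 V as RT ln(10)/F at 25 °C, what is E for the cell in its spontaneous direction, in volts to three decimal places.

Ce⁴⁺/Ce³⁺ is the cathode (higher E°), Cd²⁺/Cd the anode: E°cell = +1.61 − (-0.40) = +2.01 V, n = 2.
Overall: 2 Ce⁴⁺(aq) + Cd(s) → 2 Ce³⁺(aq) + Cd²⁺(aq)
Q = [Ce³⁺]^2·[Cd²⁺] / ([Ce⁴⁺]^2); log Q = -3.938.
E = E° − (0.0592/n) log Q = +2.01 − (0.0592/2)(-3.938) = +2.127 V.

+2.127 V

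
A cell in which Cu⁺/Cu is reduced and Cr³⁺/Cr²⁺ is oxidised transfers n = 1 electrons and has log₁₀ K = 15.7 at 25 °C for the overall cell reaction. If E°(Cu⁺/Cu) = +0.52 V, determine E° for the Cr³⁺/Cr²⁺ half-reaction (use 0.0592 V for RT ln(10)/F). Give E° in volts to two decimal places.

-0.41 V

E°cell = (0.0592/n)·log K = (0.0592/1)(15.7) = +0.929 V.
Since Cu⁺/Cu is the cathode and Cr³⁺/Cr²⁺ the anode, E°cell = E°(Cu⁺/Cu) − E°(Cr³⁺/Cr²⁺).
So E°(Cr³⁺/Cr²⁺) = E°(Cu⁺/Cu) − E°cell = (+0.52) − (+0.929) = -0.41 V.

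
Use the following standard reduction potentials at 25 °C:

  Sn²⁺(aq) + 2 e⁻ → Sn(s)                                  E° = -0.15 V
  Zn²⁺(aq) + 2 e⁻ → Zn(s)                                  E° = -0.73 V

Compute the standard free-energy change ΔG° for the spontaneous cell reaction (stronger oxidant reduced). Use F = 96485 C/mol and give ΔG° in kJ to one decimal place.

Sn²⁺/Sn (E° = -0.15 V) is the cathode; Zn²⁺/Zn (E° = -0.73 V) is the anode, so E°cell = +0.58 V.
Balancing electrons gives n = 2 (lcm of 2 and 2).
ΔG° = −nFE° = −(2)(96485)(+0.58) = -111,923 J = -111.9 kJ.

-111.9 kJ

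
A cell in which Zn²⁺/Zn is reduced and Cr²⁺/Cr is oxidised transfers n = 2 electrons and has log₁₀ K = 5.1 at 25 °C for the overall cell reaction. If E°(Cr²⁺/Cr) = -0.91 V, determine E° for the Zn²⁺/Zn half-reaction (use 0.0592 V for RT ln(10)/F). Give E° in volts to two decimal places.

E°cell = (0.0592/n)·log K = (0.0592/2)(5.1) = +0.151 V.
Since Zn²⁺/Zn is the cathode and Cr²⁺/Cr the anode, E°cell = E°(Zn²⁺/Zn) − E°(Cr²⁺/Cr).
So E°(Zn²⁺/Zn) = E°cell + E°(Cr²⁺/Cr) = +0.151 + (-0.91) = -0.76 V.

-0.76 V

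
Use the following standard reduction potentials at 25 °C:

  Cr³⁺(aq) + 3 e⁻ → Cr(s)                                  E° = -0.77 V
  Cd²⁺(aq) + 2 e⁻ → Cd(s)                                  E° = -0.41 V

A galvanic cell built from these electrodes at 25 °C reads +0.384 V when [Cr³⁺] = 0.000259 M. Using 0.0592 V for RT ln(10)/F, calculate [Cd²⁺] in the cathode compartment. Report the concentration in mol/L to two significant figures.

0.026 M

Cd²⁺/Cd is the cathode, Cr³⁺/Cr the anode: E°cell = +0.36 V, n = 6.
Overall reaction: 3 Cd²⁺(aq) + 2 Cr(s) → 3 Cd(s) + 2 Cr³⁺(aq); Q = [Cr³⁺]^2/[Cd²⁺]^3.
From E = E° − (0.0592/n) log Q: log Q = (E° − E)·n/0.0592 = (+0.36 − (+0.384))·6/0.0592 = -2.4324.
So 3·log[Cd²⁺] = 2·log(0.000259) − log Q = -7.1734 − (-2.4324) = -4.7410; log[Cd²⁺] = -4.7410 / 3 = -1.5803; [Cd²⁺] = 10^(-1.5803) ≈ 0.026 M.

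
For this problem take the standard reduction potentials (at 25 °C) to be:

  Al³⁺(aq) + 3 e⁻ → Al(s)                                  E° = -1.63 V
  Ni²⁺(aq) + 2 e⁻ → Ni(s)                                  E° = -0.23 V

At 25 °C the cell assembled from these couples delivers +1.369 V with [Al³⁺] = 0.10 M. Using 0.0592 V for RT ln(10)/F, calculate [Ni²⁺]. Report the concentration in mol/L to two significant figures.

Ni²⁺/Ni is the cathode, Al³⁺/Al the anode: E°cell = +1.40 V, n = 6.
Overall reaction: 3 Ni²⁺(aq) + 2 Al(s) → 3 Ni(s) + 2 Al³⁺(aq); Q = [Al³⁺]^2/[Ni²⁺]^3.
From E = E° − (0.0592/n) log Q: log Q = (E° − E)·n/0.0592 = (+1.40 − (+1.369))·6/0.0592 = 3.1419.
So 3·log[Ni²⁺] = 2·log(0.1) − log Q = -2.0000 − (3.1419) = -5.1419; log[Ni²⁺] = -5.1419 / 3 = -1.7140; [Ni²⁺] = 10^(-1.7140) ≈ 0.019 M.

0.019 M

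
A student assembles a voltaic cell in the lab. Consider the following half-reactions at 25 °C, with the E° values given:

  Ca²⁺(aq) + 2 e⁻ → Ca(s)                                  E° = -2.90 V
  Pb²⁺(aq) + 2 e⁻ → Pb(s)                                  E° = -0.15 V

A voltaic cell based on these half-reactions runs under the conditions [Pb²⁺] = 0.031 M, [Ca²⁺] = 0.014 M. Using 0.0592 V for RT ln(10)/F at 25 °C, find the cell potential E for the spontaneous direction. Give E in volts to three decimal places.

Pb²⁺/Pb is the cathode (higher E°), Ca²⁺/Ca the anode: E°cell = -0.15 − (-2.90) = +2.75 V, n = 2.
Overall: Pb²⁺(aq) + Ca(s) → Pb(s) + Ca²⁺(aq)
Q = [Ca²⁺] / ([Pb²⁺]); log Q = -0.345.
E = E° − (0.0592/n) log Q = +2.75 − (0.0592/2)(-0.345) = +2.760 V.

+2.760 V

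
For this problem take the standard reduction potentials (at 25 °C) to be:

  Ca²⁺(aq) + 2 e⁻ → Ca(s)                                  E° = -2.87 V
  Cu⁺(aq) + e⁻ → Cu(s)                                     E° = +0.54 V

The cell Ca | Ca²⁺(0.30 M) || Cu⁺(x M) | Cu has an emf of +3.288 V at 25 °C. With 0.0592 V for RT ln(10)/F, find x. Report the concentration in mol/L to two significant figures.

0.0048 M

Cu⁺/Cu is the cathode, Ca²⁺/Ca the anode: E°cell = +3.41 V, n = 2.
Overall reaction: 2 Cu⁺(aq) + Ca(s) → 2 Cu(s) + Ca²⁺(aq); Q = [Ca²⁺]^1/[Cu⁺]^2.
From E = E° − (0.0592/n) log Q: log Q = (E° − E)·n/0.0592 = (+3.41 − (+3.288))·2/0.0592 = 4.1216.
So 2·log[Cu⁺] = 1·log(0.3) − log Q = -0.5229 − (4.1216) = -4.6445; log[Cu⁺] = -4.6445 / 2 = -2.3222; [Cu⁺] = 10^(-2.3222) ≈ 0.0048 M.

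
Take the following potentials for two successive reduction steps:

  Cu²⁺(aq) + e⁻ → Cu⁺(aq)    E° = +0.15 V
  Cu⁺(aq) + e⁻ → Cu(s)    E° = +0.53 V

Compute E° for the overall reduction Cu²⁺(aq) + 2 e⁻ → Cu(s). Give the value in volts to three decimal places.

+0.340 V

Since ΔG° = −nFE° is additive over sequential reductions, n₃E°₃ = n₁E°₁ + n₂E°₂.
E°₃ = (1×+0.15 + 1×+0.53) / 2 = (+0.680) / 2 = +0.340 V.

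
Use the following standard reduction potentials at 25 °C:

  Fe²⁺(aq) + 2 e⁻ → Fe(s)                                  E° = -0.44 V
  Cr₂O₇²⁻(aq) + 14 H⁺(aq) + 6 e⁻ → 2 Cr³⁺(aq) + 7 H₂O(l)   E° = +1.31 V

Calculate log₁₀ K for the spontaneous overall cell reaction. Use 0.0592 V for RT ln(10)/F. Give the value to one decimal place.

177.4

Cathode: Cr₂O₇²⁻/Cr³⁺; anode: Fe²⁺/Fe. E°cell = +1.75 V, n = 6.
log K = nE°cell / 0.0592 = (6)(+1.75) / 0.0592 = 177.4.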